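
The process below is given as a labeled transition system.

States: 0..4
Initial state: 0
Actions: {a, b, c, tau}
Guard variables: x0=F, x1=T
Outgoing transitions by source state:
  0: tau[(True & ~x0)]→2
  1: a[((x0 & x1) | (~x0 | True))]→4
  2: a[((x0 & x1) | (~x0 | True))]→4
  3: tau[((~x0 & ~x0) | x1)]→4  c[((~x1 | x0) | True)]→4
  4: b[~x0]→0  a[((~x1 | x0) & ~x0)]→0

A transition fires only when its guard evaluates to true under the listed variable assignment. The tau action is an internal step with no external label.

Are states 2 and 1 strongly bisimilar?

Compute ~ classes (split until stable):
  π0 = {{0,1,2,3,4}}
  π1 = {{0},{1,2},{3},{4}}
4 equivalence class(es) (converged in 2)
class of 2: {1,2}; class of 1: {1,2}

Answer: BISIMILAR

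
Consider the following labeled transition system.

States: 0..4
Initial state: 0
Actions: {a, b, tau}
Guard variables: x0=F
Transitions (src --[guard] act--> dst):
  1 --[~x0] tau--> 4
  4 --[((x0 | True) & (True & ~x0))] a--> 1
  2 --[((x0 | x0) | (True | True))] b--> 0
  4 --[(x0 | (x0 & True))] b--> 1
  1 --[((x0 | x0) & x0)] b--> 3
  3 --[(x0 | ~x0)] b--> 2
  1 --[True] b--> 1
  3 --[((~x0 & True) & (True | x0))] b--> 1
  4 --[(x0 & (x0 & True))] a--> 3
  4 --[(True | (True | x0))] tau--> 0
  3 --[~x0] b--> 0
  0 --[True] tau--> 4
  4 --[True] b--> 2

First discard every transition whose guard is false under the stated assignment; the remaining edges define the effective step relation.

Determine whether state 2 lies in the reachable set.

Guard filter leaves 10 enabled edge(s).
L0 = {0}
L1 = {4}  cumulative {0,4}
L2 = {1,2}  cumulative {0,1,2,4}
Reachable = {0,1,2,4}
Path to 2: tau·b

Answer: REACHABLE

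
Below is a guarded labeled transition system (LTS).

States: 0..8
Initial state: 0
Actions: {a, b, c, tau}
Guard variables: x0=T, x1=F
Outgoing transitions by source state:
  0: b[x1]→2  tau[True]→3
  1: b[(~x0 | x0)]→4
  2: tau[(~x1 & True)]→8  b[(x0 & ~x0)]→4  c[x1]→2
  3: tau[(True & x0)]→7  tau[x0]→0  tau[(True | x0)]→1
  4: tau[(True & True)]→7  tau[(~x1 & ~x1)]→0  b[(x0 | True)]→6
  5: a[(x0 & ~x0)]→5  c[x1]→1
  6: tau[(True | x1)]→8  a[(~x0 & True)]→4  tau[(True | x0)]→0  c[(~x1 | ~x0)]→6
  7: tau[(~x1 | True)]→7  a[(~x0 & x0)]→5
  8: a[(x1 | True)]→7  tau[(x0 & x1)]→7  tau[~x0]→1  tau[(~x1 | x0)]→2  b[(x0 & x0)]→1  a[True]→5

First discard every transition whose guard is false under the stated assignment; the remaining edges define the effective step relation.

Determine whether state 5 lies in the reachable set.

After dropping false guards: 17 live edges.
Layer 0: {0}
Layer 1: {3}  total {0,3}
Layer 2: {1,7}  total {0,1,3,7}
Layer 3: {4}  total {0,1,3,4,7}
Layer 4: {6}  total {0,1,3,4,6,7}
Layer 5: {8}  total {0,1,3,4,6,7,8}
Layer 6: {2,5}  total {0,1,2,3,4,5,6,7,8}
Reach set: {0,1,2,3,4,5,6,7,8}
witness 5: tau·tau·b·b·tau·a

Answer: REACHABLE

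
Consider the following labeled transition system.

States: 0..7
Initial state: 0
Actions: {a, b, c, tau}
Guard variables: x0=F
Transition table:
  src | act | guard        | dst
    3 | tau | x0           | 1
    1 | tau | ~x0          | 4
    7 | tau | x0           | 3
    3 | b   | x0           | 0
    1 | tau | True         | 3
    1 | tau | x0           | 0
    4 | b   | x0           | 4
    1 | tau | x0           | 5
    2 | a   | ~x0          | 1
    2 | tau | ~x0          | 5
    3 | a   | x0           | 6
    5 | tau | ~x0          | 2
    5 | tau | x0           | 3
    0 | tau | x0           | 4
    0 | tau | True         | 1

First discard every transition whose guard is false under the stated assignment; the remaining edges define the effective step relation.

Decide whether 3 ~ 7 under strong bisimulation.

Compute ~ classes (split until stable):
  P[0] = {{0,1,2,3,4,5,6,7}}
  P[1] = {{0,1,5},{2},{3,4,6,7}}
  P[2] = {{0},{1},{2},{3,4,6,7},{5}}
stable after 3 split(s): 5 block(s)
3∈{3,4,6,7}, 7∈{3,4,6,7}

Answer: BISIMILAR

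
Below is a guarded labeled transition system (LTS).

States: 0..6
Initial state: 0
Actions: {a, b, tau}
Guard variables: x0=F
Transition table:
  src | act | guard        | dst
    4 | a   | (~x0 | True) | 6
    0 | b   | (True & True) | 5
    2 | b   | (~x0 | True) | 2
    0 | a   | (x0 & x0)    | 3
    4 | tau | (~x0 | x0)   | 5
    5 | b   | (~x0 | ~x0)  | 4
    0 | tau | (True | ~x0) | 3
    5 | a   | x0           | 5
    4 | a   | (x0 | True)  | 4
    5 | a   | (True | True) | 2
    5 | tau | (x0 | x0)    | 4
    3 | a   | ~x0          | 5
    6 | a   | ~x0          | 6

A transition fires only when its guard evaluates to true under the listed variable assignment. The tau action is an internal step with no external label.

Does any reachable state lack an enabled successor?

R = {0,2,3,4,5,6}
  0: b→5  tau→3  [deg 2]
  2: b→2  [deg 1]
  3: a→5  [deg 1]
  4: a→4  a→6  tau→5  [deg 3]
  5: a→2  b→4  [deg 2]
  6: a→6  [deg 1]

Answer: DEADLOCK-FREE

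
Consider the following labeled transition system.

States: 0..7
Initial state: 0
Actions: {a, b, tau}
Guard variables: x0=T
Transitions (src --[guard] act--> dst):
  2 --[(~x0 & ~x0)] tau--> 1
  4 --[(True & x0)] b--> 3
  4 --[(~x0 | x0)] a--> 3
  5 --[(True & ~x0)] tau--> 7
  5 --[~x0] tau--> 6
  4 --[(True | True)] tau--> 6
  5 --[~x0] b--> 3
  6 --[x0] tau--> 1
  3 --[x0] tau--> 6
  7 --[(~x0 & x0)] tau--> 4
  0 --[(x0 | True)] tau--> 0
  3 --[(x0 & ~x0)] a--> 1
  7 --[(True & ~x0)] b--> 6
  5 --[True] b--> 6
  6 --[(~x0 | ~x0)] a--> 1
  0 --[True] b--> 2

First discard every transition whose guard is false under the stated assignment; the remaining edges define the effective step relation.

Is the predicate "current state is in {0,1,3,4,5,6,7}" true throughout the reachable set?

Allowed set {0,1,3,4,5,6,7}
R = {0,2}
  0: ok
  2: outside
counterexample path to 2: b

Answer: INVARIANT VIOLATED at state 2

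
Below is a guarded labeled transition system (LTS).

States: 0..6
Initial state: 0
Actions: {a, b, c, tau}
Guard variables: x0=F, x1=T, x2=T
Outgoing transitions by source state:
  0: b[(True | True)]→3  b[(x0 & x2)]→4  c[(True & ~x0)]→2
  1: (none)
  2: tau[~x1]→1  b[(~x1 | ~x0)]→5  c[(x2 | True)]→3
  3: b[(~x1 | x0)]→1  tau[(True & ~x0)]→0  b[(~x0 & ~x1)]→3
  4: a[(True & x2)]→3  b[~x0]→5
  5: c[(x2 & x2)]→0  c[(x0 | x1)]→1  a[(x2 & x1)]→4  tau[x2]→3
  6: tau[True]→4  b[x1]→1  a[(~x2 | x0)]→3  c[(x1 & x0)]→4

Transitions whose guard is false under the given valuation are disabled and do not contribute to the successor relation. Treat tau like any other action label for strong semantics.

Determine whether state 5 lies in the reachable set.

After dropping false guards: 13 live edges.
L0 = {0}
L1 = {2,3}  cumulative {0,2,3}
L2 = {5}  cumulative {0,2,3,5}
L3 = {1,4}  cumulative {0,1,2,3,4,5}
R = {0,1,2,3,4,5}
trace reaching 5: c·b

Answer: REACHABLE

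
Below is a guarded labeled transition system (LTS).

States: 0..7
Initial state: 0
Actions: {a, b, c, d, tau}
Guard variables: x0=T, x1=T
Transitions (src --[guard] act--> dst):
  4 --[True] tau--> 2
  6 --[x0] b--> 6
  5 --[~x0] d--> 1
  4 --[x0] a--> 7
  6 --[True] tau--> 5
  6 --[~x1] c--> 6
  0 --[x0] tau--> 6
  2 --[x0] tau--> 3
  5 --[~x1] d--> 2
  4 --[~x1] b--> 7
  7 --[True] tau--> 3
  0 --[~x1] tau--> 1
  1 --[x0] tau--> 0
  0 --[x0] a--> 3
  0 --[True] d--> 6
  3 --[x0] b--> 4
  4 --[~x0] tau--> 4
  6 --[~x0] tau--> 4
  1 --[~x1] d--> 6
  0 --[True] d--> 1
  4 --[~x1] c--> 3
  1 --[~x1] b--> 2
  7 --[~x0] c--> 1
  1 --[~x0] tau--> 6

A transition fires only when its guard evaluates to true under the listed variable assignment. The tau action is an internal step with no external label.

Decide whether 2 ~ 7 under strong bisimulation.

Answer: BISIMILAR

Analysis:
Refine partition for ~:
  π0 = {{0,1,2,3,4,5,6,7}}
  π1 = {{0},{1,2,7},{3},{4},{5},{6}}
  π2 = {{0},{1},{2,7},{3},{4},{5},{6}}
Fixed point at round 3; 7 class(es).
[2]={2,7}  [7]={2,7}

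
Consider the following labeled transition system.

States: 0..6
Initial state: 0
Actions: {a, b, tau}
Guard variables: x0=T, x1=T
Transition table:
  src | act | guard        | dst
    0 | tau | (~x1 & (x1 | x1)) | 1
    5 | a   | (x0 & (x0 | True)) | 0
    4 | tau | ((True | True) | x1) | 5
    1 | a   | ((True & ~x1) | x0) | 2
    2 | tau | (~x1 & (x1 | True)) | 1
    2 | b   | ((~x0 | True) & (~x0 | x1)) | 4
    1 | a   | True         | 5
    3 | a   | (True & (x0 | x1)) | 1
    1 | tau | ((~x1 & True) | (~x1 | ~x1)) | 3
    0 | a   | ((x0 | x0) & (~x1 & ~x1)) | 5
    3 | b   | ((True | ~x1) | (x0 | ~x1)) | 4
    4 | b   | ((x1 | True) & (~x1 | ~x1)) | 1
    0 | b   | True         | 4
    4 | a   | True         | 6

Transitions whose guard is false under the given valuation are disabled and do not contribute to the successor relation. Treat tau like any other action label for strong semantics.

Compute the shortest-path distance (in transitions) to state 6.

BFS to 6:
  depth 0: {0}
  depth 1: {4}
  depth 2: {5,6}
first hit 6 at d=2 via b·a

Answer: 2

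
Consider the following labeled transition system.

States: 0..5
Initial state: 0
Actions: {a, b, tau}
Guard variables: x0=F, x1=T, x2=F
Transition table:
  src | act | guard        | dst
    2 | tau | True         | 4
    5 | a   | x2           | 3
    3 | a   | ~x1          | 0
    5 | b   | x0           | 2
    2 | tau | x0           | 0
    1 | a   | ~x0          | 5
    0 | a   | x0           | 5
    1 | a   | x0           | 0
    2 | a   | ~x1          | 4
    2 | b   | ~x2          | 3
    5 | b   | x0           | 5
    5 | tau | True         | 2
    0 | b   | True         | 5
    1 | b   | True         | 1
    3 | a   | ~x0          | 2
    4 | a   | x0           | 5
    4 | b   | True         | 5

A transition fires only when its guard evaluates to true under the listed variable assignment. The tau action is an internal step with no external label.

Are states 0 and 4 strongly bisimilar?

Answer: BISIMILAR

Working:
Refine partition for ~:
  π0 = {{0,1,2,3,4,5}}
  π1 = {{0,4},{1},{2},{3},{5}}
5 equivalence class(es) (converged in 2)
0∈{0,4}, 4∈{0,4}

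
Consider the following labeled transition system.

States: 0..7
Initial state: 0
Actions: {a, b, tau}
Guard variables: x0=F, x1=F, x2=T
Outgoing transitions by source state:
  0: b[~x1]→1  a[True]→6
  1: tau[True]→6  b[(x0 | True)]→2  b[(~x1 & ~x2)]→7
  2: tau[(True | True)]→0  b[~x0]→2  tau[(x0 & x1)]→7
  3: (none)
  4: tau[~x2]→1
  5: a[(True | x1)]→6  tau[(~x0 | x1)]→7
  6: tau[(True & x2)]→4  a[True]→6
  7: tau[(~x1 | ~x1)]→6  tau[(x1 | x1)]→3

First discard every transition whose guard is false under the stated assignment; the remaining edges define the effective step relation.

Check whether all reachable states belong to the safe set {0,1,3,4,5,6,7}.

Answer: INVARIANT VIOLATED at state 2

Analysis:
Allowed set {0,1,3,4,5,6,7}
Reachable = {0,1,2,4,6}
  0: safe
  1: safe
  2: outside
  4: safe
  6: safe
counterexample path to 2: b·b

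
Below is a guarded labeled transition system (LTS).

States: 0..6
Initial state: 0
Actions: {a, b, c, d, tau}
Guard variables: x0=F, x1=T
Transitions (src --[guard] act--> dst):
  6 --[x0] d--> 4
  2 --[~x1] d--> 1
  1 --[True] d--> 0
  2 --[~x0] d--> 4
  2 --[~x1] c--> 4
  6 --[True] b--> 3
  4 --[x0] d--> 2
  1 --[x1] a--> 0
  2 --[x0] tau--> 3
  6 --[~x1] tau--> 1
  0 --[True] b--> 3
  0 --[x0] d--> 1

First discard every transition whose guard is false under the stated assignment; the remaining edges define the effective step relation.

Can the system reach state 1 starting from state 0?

Answer: UNREACHABLE

Analysis:
Guard filter leaves 5 enabled edge(s).
depth 0: {0}
depth 1: {3}  now seen {0,3}
Reach set: {0,3}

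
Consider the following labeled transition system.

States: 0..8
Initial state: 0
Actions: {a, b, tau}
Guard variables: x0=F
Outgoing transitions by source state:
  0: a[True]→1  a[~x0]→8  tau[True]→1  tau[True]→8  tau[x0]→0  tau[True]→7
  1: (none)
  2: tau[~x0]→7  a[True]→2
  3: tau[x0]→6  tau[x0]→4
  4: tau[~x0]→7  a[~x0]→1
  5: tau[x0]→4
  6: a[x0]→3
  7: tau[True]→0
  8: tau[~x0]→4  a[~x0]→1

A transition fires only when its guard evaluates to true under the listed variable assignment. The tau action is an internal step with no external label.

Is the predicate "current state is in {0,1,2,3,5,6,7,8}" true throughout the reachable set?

Answer: INVARIANT VIOLATED at state 4

Analysis:
Allowed set {0,1,2,3,5,6,7,8}
Reach set: {0,1,4,7,8}
  0: ✓
  1: ✓
  4: VIOLATES
  7: ✓
  8: ✓
witness against invariant: a·tau → 4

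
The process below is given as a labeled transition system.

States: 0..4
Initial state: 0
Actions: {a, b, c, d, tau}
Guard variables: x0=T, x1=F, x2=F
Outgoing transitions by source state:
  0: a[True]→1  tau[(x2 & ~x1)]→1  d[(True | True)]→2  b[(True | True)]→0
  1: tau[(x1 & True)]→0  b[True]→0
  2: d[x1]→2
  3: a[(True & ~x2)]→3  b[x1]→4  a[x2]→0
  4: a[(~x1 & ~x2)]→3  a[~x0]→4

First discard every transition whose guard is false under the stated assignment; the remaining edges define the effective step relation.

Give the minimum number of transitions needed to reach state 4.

Layered search for 4:
  Layer 0: {0}
  Layer 1: {1,2}
4 never appears.

Answer: UNREACHABLE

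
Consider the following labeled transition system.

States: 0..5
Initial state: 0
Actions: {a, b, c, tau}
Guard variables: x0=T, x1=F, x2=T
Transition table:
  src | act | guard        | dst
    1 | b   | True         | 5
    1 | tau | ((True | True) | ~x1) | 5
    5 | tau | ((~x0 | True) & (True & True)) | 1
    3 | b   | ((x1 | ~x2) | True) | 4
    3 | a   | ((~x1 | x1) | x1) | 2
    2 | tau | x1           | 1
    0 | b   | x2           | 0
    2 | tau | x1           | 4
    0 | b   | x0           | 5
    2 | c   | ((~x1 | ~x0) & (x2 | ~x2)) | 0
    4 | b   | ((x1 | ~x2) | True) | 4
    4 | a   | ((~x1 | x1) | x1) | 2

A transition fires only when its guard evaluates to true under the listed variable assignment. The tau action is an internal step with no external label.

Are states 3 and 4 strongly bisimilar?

Refine partition for ~:
  P[0] = {{0,1,2,3,4,5}}
  P[1] = {{0},{1},{2},{3,4},{5}}
stable after 2 split(s): 5 block(s)
3∈{3,4}, 4∈{3,4}

Answer: BISIMILAR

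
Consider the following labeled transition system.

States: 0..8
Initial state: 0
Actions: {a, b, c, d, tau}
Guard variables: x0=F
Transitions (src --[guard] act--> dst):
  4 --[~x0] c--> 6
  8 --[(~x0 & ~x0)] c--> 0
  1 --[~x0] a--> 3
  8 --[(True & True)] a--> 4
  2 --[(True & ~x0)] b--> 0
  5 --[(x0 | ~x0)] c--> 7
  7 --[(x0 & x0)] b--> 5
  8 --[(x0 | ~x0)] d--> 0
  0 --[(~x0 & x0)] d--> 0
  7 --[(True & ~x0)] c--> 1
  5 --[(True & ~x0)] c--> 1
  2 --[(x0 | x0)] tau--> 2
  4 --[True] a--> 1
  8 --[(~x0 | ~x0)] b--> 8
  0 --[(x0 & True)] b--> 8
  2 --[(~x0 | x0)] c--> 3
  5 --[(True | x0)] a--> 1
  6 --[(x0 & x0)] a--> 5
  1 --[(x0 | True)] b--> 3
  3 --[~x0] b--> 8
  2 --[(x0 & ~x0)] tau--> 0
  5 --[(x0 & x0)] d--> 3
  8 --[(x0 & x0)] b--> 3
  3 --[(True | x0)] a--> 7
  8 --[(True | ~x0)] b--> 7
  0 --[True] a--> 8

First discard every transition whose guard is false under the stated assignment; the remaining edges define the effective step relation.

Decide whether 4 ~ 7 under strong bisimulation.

Answer: NOT BISIMILAR

Trace:
Bisimulation quotient by refinement:
  P[0] = {{0,1,2,3,4,5,6,7,8}}
  P[1] = {{0},{1,3},{2},{4,5},{6},{7},{8}}
  P[2] = {{0},{1},{2},{3},{4},{5},{6},{7},{8}}
stable after 3 split(s): 9 block(s)
[4]={4}  [7]={7}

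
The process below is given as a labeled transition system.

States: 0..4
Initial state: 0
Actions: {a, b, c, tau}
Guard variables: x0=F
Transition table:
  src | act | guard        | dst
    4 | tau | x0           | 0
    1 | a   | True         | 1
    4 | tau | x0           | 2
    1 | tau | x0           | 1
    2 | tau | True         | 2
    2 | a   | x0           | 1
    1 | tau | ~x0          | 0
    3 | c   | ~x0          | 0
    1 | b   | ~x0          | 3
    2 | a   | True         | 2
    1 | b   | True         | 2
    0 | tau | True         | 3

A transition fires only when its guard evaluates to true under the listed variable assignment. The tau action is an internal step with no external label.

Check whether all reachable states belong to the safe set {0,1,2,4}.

Allowed set {0,1,2,4}
Reach set: {0,3}
  0: ✓
  3: VIOLATES
reach 3 via tau — violates

Answer: INVARIANT VIOLATED at state 3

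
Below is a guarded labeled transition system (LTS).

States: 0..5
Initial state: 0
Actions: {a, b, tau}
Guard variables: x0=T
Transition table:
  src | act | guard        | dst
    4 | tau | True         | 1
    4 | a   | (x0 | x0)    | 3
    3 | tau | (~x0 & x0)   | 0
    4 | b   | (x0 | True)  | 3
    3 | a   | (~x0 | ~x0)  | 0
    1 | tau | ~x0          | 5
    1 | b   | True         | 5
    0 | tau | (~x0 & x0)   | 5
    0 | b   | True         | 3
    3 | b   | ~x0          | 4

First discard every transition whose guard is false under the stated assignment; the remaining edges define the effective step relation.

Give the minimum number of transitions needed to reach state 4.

BFS to 4:
  depth 0: {0}
  depth 1: {3}
4 never appears.

Answer: UNREACHABLE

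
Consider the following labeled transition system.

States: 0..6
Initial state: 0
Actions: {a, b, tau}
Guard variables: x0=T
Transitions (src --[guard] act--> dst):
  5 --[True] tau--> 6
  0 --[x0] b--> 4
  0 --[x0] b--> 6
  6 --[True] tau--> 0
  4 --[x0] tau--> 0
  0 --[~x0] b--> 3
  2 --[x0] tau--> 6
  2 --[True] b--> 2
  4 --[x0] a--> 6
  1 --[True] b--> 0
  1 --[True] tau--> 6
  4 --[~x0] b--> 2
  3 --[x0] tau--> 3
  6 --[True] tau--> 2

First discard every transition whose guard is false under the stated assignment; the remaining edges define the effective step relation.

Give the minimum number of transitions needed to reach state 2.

BFS to 2:
  L0 = {0}
  L1 = {4,6}
  L2 = {2}
depth(2)=2, e.g. b·tau

Answer: 2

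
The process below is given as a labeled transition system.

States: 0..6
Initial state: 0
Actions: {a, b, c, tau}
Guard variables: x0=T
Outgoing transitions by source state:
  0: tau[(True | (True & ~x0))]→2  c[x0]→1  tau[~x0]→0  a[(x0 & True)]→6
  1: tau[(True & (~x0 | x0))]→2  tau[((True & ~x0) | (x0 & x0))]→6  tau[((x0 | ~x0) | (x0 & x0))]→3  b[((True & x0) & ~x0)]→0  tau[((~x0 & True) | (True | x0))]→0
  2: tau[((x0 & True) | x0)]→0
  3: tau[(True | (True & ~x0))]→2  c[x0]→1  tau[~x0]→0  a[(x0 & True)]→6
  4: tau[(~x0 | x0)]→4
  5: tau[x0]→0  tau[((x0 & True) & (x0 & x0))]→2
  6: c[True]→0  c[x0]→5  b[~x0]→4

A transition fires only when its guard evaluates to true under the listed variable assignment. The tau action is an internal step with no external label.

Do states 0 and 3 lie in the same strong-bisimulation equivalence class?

Compute ~ classes (split until stable):
  P[0] = {{0,1,2,3,4,5,6}}
  P[1] = {{0,3},{1,2,4,5},{6}}
  P[2] = {{0,3},{1},{2},{4},{5},{6}}
stable after 3 split(s): 6 block(s)
0∈{0,3}, 3∈{0,3}

Answer: BISIMILAR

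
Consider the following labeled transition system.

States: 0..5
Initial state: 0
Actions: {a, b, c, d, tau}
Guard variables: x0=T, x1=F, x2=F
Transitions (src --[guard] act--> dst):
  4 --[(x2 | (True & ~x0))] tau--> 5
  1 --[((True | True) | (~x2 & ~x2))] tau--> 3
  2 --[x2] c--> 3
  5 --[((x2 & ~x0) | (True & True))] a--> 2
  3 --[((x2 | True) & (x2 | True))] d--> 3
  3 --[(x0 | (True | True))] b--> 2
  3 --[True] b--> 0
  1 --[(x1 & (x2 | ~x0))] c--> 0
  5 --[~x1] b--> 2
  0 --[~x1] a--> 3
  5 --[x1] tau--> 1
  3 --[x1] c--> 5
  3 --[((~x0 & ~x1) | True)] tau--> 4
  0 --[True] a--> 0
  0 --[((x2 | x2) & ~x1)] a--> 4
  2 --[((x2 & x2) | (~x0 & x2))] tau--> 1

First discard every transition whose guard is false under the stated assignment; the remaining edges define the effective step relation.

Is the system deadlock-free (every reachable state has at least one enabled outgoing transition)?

Answer: DEADLOCK at state 2

Trace:
R = {0,2,3,4}
  0: a→0  a→3  [deg 2]
  2: ∅  [deadlock]
  3: b→0  b→2  d→3  tau→4  [deg 4]
  4: ∅  [deadlock]
witness 2: a·b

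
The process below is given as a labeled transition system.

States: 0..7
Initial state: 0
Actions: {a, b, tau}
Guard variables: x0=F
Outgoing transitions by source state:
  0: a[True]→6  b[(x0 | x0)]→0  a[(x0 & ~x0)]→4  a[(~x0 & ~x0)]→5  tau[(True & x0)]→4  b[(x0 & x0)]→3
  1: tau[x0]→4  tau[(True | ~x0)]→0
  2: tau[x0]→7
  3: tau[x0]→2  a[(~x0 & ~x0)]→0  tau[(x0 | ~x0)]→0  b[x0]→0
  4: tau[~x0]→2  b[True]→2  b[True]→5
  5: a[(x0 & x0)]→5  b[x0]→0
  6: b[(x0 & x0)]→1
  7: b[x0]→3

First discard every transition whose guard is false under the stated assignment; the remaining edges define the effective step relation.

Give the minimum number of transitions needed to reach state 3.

BFS to 3:
  depth 0: {0}
  depth 1: {5,6}
3 never appears.

Answer: UNREACHABLE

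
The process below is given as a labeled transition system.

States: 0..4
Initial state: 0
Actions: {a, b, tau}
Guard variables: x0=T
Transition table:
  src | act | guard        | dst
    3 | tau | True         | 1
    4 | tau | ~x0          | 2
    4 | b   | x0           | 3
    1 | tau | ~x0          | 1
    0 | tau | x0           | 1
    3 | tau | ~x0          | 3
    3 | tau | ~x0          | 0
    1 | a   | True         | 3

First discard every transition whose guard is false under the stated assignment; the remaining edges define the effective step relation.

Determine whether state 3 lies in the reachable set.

Answer: REACHABLE

Trace:
4 transition(s) survive guard evaluation.
L0 = {0}
L1 = {1}  cumulative {0,1}
L2 = {3}  cumulative {0,1,3}
Reachable = {0,1,3}
Path to 3: tau·a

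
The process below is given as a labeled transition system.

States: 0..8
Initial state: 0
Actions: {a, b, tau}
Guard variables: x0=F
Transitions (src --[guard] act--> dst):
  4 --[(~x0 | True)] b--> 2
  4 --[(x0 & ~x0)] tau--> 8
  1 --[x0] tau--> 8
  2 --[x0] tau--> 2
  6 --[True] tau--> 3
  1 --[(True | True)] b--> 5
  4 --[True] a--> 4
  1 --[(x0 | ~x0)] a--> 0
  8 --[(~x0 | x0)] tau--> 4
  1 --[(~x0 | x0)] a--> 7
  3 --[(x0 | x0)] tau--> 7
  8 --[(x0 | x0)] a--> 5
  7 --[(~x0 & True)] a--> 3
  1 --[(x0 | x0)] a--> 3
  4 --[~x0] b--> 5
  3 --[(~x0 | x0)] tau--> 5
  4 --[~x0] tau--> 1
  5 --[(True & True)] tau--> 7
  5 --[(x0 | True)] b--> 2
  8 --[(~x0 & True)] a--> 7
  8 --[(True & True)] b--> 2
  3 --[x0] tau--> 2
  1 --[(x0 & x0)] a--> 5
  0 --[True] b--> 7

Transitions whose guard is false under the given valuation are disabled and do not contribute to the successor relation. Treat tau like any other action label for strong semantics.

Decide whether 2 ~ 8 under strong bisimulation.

Bisimulation quotient by refinement:
  π0 = {{0,1,2,3,4,5,6,7,8}}
  π1 = {{0},{1},{2},{3,6},{4,8},{5},{7}}
  π2 = {{0},{1},{2},{3},{4},{5},{6},{7},{8}}
9 equivalence class(es) (converged in 3)
[2]={2}  [8]={8}

Answer: NOT BISIMILAR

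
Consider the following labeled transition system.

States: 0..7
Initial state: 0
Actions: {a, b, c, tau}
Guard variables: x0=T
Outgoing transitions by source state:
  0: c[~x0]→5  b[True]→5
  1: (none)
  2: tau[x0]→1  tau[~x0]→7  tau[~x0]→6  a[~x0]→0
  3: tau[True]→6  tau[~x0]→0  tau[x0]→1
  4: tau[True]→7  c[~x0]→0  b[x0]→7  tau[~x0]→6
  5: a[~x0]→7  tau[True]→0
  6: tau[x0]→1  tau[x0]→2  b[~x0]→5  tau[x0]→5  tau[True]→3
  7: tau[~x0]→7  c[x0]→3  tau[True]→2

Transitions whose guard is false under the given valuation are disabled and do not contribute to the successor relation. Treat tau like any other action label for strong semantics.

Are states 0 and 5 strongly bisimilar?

Answer: NOT BISIMILAR

Analysis:
Bisimulation quotient by refinement:
  round 0: {{0,1,2,3,4,5,6,7}}
  round 1: {{0},{1},{2,3,5,6},{4},{7}}
  round 2: {{0},{1},{2},{3,6},{4},{5},{7}}
  round 3: {{0},{1},{2},{3},{4},{5},{6},{7}}
Fixed point at round 4; 8 class(es).
[0]={0}  [5]={5}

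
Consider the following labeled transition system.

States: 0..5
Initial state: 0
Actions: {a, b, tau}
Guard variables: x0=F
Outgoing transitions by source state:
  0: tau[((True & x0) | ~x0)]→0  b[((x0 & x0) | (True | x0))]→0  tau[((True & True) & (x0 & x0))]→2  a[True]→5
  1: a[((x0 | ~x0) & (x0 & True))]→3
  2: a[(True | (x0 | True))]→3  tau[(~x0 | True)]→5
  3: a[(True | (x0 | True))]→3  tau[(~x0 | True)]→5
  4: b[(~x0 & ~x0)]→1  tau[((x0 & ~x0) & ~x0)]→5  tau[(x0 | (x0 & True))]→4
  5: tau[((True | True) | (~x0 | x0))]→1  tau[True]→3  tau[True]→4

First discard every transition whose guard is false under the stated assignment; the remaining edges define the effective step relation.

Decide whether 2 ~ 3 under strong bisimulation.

Answer: BISIMILAR

Working:
Compute ~ classes (split until stable):
  π0 = {{0,1,2,3,4,5}}
  π1 = {{0},{1},{2,3},{4},{5}}
5 equivalence class(es) (converged in 2)
[2]={2,3}  [3]={2,3}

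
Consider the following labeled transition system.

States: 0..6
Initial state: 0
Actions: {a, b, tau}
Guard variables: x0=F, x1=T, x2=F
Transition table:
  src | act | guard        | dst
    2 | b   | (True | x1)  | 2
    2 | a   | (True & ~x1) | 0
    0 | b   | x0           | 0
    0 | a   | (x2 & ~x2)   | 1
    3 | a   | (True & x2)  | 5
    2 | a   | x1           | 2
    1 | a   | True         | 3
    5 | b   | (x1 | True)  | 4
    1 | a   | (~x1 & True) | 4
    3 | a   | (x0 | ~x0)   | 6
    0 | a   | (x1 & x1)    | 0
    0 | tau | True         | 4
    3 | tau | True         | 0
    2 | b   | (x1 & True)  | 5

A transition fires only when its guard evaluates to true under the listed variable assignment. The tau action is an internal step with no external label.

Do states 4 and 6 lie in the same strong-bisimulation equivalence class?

Refine partition for ~:
  round 0: {{0,1,2,3,4,5,6}}
  round 1: {{0,3},{1},{2},{4,6},{5}}
  round 2: {{0},{1},{2},{3},{4,6},{5}}
Fixed point at round 3; 6 class(es).
class of 4: {4,6}; class of 6: {4,6}

Answer: BISIMILAR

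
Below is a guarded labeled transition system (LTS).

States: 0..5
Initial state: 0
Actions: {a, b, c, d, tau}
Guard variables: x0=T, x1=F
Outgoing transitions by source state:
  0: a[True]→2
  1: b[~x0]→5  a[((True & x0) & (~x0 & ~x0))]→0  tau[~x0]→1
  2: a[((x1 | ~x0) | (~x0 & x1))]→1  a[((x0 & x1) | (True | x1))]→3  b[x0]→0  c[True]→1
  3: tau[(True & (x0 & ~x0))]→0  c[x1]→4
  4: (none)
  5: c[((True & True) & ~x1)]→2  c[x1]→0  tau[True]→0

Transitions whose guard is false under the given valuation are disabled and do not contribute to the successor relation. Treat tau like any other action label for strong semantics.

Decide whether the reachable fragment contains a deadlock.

Reach set: {0,1,2,3}
  0: a→2  [deg 1]
  1: ∅  [no exit]
  2: a→3  b→0  c→1  [deg 3]
  3: ∅  [no exit]
witness 1: a·c

Answer: DEADLOCK at state 1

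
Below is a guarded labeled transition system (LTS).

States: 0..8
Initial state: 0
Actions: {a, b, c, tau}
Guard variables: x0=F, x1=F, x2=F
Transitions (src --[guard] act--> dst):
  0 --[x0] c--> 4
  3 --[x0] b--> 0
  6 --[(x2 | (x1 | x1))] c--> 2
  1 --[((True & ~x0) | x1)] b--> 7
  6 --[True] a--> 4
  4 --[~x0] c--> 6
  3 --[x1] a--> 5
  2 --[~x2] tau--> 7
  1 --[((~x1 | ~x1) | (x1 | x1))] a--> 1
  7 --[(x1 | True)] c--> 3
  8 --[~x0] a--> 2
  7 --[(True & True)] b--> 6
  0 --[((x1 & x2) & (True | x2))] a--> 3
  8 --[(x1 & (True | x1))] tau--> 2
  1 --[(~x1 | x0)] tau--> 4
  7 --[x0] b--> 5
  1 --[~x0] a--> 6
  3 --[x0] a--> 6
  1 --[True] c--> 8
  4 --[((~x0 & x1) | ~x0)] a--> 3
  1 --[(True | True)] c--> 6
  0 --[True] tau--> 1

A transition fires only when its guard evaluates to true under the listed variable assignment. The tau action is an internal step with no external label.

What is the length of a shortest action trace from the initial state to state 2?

Breadth-first toward 2:
  depth 0: {0}
  depth 1: {1}
  depth 2: {4,6,7,8}
  depth 3: {2,3}
first hit 2 at d=3 via tau·c·a

Answer: 3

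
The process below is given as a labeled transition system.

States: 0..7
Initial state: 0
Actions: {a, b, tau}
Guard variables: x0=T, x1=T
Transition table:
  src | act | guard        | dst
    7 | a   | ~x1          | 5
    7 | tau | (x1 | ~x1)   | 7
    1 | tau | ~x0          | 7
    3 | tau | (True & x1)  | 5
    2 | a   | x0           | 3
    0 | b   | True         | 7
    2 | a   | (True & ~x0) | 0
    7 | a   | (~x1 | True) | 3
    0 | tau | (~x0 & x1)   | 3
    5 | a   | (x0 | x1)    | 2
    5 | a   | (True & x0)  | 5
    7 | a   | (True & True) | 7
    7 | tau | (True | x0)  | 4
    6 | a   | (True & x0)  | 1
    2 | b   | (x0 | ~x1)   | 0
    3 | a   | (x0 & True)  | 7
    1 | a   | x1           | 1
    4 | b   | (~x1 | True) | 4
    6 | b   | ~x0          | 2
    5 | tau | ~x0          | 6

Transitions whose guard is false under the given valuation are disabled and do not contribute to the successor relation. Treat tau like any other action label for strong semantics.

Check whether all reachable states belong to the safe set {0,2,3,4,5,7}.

Answer: INVARIANT HOLDS

Trace:
Allowed set {0,2,3,4,5,7}
Reach set: {0,2,3,4,5,7}
  0: ok
  2: ok
  3: ok
  4: ok
  5: ok
  7: ok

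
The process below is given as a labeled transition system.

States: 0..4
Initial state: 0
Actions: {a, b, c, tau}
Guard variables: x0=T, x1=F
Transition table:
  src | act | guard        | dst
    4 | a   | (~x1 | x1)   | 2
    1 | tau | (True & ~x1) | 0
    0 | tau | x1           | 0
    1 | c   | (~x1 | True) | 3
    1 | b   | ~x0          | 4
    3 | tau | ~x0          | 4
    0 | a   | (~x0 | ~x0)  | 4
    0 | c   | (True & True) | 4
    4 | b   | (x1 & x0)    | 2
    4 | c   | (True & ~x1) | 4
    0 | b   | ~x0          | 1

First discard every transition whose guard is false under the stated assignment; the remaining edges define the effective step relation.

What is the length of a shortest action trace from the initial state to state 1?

Answer: UNREACHABLE

Working:
Breadth-first toward 1:
  depth 0: {0}
  depth 1: {4}
  depth 2: {2}
1 never appears.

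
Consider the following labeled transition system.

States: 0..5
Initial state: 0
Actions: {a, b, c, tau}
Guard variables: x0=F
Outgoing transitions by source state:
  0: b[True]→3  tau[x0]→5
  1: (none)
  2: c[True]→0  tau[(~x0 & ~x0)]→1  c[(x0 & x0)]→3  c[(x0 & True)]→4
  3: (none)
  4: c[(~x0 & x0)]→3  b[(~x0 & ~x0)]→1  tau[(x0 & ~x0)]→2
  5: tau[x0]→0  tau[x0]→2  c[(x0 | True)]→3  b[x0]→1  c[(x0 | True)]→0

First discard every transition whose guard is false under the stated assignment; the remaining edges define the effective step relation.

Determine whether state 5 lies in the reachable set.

After dropping false guards: 6 live edges.
depth 0: {0}
depth 1: {3}  total {0,3}
R = {0,3}

Answer: UNREACHABLE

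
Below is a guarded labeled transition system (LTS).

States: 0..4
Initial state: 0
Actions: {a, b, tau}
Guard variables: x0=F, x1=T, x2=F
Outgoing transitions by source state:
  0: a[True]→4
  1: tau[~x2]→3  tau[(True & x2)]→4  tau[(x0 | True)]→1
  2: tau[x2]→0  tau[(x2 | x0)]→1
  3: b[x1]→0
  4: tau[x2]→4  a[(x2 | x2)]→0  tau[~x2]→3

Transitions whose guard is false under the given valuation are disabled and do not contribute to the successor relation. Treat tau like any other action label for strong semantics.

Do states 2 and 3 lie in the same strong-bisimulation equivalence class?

Bisimulation quotient by refinement:
  P[0] = {{0,1,2,3,4}}
  P[1] = {{0},{1,4},{2},{3}}
  P[2] = {{0},{1},{2},{3},{4}}
stable after 3 split(s): 5 block(s)
2∈{2}, 3∈{3}

Answer: NOT BISIMILAR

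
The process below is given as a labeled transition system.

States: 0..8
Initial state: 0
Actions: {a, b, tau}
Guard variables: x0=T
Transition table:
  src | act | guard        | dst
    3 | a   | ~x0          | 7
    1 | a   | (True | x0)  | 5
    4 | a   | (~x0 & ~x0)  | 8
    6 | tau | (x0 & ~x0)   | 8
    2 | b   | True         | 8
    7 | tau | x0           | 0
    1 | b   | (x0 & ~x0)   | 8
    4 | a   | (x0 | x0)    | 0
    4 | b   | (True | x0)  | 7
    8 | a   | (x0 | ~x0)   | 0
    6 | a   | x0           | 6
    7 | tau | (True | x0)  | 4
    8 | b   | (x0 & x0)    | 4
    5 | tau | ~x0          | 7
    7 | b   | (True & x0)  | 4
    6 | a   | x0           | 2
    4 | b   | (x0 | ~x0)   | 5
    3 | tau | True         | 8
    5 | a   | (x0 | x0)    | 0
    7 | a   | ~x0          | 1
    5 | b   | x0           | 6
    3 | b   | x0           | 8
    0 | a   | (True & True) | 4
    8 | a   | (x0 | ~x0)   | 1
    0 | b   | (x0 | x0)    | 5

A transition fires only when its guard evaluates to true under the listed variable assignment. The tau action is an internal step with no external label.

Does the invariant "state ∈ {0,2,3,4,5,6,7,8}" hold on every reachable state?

Answer: INVARIANT VIOLATED at state 1

Trace:
Inv-set: {0,2,3,4,5,6,7,8}
R = {0,1,2,4,5,6,7,8}
  0: ✓
  1: VIOLATES
  2: ✓
  4: ✓
  5: ✓
  6: ✓
  7: ✓
  8: ✓
reach 1 via b·b·a·b·a — violates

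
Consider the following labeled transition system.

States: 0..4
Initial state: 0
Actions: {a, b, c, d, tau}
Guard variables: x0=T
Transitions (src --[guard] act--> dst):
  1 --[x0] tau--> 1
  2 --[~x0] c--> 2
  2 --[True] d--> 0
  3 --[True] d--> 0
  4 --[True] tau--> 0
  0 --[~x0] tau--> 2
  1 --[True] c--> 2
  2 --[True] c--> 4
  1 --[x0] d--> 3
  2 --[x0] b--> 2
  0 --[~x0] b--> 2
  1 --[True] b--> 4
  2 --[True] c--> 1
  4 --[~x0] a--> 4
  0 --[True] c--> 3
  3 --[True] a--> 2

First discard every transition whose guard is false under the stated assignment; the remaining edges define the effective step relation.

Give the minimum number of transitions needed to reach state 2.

Answer: 2

Working:
Layered search for 2:
  depth 0: {0}
  depth 1: {3}
  depth 2: {2}
depth(2)=2, e.g. c·a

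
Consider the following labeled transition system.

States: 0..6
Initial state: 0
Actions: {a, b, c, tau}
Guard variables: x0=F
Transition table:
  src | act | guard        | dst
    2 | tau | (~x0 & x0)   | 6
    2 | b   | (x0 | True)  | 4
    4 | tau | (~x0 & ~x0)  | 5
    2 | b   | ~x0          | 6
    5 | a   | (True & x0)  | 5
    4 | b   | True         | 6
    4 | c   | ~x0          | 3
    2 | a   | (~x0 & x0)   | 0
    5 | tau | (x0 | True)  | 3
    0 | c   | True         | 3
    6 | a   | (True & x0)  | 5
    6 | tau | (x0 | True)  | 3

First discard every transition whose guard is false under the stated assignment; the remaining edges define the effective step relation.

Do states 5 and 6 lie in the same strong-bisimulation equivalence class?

Answer: BISIMILAR

Working:
Refine partition for ~:
  π0 = {{0,1,2,3,4,5,6}}
  π1 = {{0},{1,3},{2},{4},{5,6}}
5 equivalence class(es) (converged in 2)
[5]={5,6}  [6]={5,6}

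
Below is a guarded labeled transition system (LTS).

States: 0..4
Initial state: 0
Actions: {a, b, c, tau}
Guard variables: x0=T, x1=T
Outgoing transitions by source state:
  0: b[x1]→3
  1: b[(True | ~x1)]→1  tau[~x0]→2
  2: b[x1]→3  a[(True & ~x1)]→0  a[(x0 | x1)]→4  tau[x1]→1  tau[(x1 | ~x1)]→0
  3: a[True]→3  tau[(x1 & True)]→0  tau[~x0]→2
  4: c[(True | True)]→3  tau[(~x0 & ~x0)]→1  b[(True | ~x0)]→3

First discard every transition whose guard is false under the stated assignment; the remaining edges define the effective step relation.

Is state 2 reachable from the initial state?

Answer: UNREACHABLE

Trace:
10 transition(s) survive guard evaluation.
L0 = {0}
L1 = {3}  total {0,3}
R = {0,3}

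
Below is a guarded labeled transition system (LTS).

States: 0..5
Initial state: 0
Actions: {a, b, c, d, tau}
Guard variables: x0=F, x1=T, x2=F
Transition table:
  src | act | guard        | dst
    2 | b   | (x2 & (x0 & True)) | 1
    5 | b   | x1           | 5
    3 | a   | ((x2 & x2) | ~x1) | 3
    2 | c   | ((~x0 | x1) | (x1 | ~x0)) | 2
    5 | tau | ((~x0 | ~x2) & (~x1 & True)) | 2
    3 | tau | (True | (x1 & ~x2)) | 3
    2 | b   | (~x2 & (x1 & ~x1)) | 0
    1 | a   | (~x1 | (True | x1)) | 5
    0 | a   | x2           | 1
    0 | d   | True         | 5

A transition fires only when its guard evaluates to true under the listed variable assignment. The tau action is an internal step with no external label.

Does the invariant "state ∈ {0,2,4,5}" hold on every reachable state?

Safe = {0,2,4,5}
Reachable = {0,5}
  0: ok
  5: ok

Answer: INVARIANT HOLDS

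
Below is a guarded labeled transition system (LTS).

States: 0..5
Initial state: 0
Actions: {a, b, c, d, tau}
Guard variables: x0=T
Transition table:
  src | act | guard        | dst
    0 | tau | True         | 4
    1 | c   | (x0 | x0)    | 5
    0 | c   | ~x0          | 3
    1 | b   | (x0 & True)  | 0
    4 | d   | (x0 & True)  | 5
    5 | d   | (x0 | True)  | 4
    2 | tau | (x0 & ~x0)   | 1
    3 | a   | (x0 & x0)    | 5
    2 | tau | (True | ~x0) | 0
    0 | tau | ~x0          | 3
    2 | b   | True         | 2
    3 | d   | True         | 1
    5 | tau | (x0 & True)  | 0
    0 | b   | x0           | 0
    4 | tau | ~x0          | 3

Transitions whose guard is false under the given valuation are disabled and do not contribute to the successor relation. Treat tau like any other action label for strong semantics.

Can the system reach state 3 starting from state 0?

After dropping false guards: 11 live edges.
Layer 0: {0}
Layer 1: {4}  now seen {0,4}
Layer 2: {5}  now seen {0,4,5}
Reachable = {0,4,5}

Answer: UNREACHABLE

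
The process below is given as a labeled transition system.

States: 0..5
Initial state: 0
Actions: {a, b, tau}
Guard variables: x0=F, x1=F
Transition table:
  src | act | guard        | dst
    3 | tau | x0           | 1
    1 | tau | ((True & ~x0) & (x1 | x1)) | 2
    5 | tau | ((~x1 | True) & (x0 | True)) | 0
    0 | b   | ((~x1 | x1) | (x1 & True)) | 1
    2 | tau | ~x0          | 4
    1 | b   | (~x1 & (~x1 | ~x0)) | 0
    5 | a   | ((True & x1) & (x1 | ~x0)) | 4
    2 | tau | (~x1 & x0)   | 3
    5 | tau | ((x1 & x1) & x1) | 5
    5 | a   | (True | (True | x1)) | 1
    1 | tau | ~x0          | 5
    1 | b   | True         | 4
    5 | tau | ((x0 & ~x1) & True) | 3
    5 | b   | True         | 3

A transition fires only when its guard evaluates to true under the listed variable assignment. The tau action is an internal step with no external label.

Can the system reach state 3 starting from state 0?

After dropping false guards: 8 live edges.
L0 = {0}
L1 = {1}  cumulative {0,1}
L2 = {4,5}  cumulative {0,1,4,5}
L3 = {3}  cumulative {0,1,3,4,5}
Reach set: {0,1,3,4,5}
Path to 3: b·tau·b

Answer: REACHABLE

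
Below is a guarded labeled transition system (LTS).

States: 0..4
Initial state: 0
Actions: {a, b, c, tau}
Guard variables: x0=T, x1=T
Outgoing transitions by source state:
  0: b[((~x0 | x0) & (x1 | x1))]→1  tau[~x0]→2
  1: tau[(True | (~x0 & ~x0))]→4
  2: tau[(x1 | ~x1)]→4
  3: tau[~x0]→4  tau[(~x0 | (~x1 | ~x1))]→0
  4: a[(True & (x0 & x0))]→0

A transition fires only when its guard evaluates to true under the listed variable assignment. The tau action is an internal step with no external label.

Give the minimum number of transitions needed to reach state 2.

Breadth-first toward 2:
  L0 = {0}
  L1 = {1}
  L2 = {4}
2 never appears.

Answer: UNREACHABLE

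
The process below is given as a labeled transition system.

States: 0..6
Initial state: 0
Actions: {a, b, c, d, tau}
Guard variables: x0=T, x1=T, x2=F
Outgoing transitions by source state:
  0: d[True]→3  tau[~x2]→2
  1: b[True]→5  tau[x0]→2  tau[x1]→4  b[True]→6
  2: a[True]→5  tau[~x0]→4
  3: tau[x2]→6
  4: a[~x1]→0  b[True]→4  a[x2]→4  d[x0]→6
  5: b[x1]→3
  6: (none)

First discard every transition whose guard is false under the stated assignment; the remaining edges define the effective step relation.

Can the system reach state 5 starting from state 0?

10 transition(s) survive guard evaluation.
L0 = {0}
L1 = {2,3}  now seen {0,2,3}
L2 = {5}  now seen {0,2,3,5}
Reachable = {0,2,3,5}
witness 5: tau·a

Answer: REACHABLE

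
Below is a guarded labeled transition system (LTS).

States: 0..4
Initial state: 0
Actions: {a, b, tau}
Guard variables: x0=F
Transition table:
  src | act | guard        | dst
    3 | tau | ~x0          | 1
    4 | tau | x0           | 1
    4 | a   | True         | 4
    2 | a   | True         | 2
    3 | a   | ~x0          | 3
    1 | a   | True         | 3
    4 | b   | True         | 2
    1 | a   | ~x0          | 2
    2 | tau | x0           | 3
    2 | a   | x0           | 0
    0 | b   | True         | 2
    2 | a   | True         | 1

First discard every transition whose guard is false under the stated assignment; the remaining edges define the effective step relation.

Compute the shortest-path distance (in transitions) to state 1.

Answer: 2

Trace:
Layered search for 1:
  L0 = {0}
  L1 = {2}
  L2 = {1}
1 enters at depth 2; path b·a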